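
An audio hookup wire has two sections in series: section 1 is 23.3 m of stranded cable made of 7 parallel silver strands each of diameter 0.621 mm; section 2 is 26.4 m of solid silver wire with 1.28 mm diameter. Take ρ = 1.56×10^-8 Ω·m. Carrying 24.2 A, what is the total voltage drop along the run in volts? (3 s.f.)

Section 1: A_strand = π(3.1050e-04)² = 3.029e-07 m²; R₁ = ρL/(N·A_s) = (1.56×10^-8)(23.3)/(7×3.029e-07) = 0.1714 Ω
Section 2: A = π(d/2)² = π(6.4000e-04 m)² = 1.287e-06 m²
R₂ = (1.56×10^-8)(26.4)/(1.287e-06) = 0.3201 Ω
R = R₁ + R₂ = 0.4915 Ω
V = IR = 24.2 × 0.4915 = 11.9 V

11.9 V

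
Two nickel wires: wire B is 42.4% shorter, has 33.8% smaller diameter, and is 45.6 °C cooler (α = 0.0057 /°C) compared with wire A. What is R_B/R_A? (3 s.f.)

R ∝ ρL/d² with ρ ∝ (1+αΔT), so R_B/R_A = (1 − 42.4/100) × (1 − 33.8/100)⁻² × (1 − 0.0057×45.6)
= 0.576 × 2.282 × 0.7401 = 0.973

0.973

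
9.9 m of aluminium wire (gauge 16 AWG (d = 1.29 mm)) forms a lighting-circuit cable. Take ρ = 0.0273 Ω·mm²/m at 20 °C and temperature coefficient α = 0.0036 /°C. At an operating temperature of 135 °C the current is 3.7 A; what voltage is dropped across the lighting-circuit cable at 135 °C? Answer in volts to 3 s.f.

ρ = 0.0273 Ω·mm²/m = 2.73×10^-8 Ω·m
A = π(1.29/2 mm)² = π(6.4500e-04 m)² = 1.307e-06 m²
R₍20₎ = ρL/A = (2.73×10^-8)(9.9)/(1.307e-06) = 0.2068 Ω
R₍135₎ = R₍20₎(1 + αΔT) = 0.2068 × (1 + 0.0036×115) = 0.2924 Ω
V = IR = 3.7 × 0.2924 = 1.08 V

1.08 V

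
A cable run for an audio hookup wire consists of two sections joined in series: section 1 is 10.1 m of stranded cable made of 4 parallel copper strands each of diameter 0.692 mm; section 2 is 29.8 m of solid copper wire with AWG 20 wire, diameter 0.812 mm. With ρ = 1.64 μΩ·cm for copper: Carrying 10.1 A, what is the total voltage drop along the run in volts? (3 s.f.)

ρ = 1.64 μΩ·cm = 1.64×10^-8 Ω·m
Section 1: A_strand = π(3.4600e-04)² = 3.761e-07 m²; R₁ = ρL/(N·A_s) = (1.64×10^-8)(10.1)/(4×3.761e-07) = 0.1101 Ω
Section 2: A = π(0.812/2 mm)² = π(4.0600e-04 m)² = 5.178e-07 m²
R₂ = (1.64×10^-8)(29.8)/(5.178e-07) = 0.9438 Ω
R = R₁ + R₂ = 1.054 Ω
V = IR = 10.1 × 1.054 = 10.6 V

10.6 V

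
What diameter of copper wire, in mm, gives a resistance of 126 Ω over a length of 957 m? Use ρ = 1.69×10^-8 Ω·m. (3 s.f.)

0.404 mm

A = ρL/R = (1.69×10^-8)(957)/(126) = 1.284e-07 m²
d = 2√(A/π) = 4.043e-04 m = 0.404 mm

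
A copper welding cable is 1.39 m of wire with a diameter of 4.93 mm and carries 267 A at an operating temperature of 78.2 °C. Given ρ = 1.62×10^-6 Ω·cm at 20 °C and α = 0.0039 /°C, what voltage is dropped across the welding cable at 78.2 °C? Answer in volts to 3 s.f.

ρ = 1.62×10^-6 Ω·cm = 1.62×10^-8 Ω·m
A = π(d/2)² = π(2.4650e-03 m)² = 1.909e-05 m²
R₍20₎ = ρL/A = (1.62×10^-8)(1.39)/(1.909e-05) = 0.00118 Ω
R₍78.2₎ = R₍20₎(1 + αΔT) = 0.00118 × (1 + 0.0039×58.2) = 0.001447 Ω
V = IR = 267 × 0.001447 = 0.386 V

0.386 V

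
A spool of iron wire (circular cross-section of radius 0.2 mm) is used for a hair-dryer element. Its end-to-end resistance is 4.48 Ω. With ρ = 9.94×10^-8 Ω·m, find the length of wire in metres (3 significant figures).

A = πr² = π(2.0000e-04 m)² = 1.257e-07 m²
L = RA/ρ = (4.48)(1.257e-07)/(9.94×10^-8) = 5.66 m

5.66 m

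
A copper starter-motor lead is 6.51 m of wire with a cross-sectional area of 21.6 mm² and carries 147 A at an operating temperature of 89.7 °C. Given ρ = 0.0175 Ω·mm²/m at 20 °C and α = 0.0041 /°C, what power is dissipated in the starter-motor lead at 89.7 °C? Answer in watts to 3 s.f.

147 W

ρ = 0.0175 Ω·mm²/m = 1.75×10^-8 Ω·m
A = 21.6 mm² = 2.160e-05 m²
R₍20₎ = ρL/A = (1.75×10^-8)(6.51)/(2.160e-05) = 0.005274 Ω
R₍89.7₎ = R₍20₎(1 + αΔT) = 0.005274 × (1 + 0.0041×69.7) = 0.006782 Ω
P = I²R = (147)² × 0.006782 = 147 W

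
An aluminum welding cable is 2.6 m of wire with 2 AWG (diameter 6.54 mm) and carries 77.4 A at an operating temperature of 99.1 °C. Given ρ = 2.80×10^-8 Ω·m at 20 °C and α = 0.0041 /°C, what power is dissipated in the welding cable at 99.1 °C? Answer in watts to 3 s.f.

17.2 W

A = π(6.54/2 mm)² = π(3.2700e-03 m)² = 3.359e-05 m²
R₍20₎ = ρL/A = (2.80×10^-8)(2.6)/(3.359e-05) = 0.002167 Ω
R₍99.1₎ = R₍20₎(1 + αΔT) = 0.002167 × (1 + 0.0041×79.1) = 0.00287 Ω
P = I²R = (77.4)² × 0.00287 = 17.2 W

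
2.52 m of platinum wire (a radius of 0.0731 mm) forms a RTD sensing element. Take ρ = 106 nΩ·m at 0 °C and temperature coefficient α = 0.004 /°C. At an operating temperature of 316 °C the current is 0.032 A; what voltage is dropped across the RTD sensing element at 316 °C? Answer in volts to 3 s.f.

1.15 V

ρ = 106 nΩ·m = 1.06×10^-7 Ω·m
A = πr² = π(7.3100e-05 m)² = 1.679e-08 m²
R₍0₎ = ρL/A = (1.06×10^-7)(2.52)/(1.679e-08) = 15.91 Ω
R₍316₎ = R₍0₎(1 + αΔT) = 15.91 × (1 + 0.004×316) = 36.02 Ω
V = IR = 0.032 × 36.02 = 1.15 V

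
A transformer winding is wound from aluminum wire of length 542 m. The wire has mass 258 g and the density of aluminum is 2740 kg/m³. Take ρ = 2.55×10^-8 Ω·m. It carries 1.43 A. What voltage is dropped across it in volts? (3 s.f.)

A = m/(density·L) = 0.258/(2740×542) = 1.7373e-07 m²
R = ρL/A = (2.55×10^-8)(542)/(1.7373e-07) = 79.56 Ω
V = IR = 1.43 × 79.56 = 114 V

114 V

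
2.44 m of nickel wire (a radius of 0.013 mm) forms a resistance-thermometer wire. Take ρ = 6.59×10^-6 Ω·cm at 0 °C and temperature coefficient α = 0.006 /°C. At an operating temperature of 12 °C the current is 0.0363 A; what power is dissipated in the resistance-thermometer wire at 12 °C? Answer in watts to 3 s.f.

0.428 W

ρ = 6.59×10^-6 Ω·cm = 6.59×10^-8 Ω·m
A = πr² = π(1.3000e-05 m)² = 5.309e-10 m²
R₍0₎ = ρL/A = (6.59×10^-8)(2.44)/(5.309e-10) = 302.9 Ω
R₍12₎ = R₍0₎(1 + αΔT) = 302.9 × (1 + 0.006×12) = 324.7 Ω
P = I²R = (0.0363)² × 324.7 = 0.428 W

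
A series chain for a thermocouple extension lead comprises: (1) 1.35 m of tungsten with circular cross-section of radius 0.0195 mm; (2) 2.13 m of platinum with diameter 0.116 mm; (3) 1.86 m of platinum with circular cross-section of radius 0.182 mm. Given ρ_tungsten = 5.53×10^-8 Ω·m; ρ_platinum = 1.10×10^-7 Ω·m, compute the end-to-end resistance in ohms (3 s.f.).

Seg 1: A = πr² = π(1.9500e-05 m)² = 1.195e-09 m²
R_1 = (5.53×10^-8)(1.35)/(1.195e-09) = 62.49 Ω
Seg 2: A = π(d/2)² = π(5.8000e-05 m)² = 1.057e-08 m²
R_2 = (1.10×10^-7)(2.13)/(1.057e-08) = 22.17 Ω
Seg 3: A = πr² = π(1.8200e-04 m)² = 1.041e-07 m²
R_3 = (1.10×10^-7)(1.86)/(1.041e-07) = 1.966 Ω
R_total = R_1 + R_2 + R_3 = 86.6 Ω

86.6 Ω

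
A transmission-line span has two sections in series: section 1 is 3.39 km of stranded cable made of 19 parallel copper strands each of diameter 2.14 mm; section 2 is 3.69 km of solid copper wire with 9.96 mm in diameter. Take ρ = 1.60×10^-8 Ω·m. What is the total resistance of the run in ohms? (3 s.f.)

Section 1: A_strand = π(1.0700e-03)² = 3.597e-06 m²; R₁ = ρL/(N·A_s) = (1.60×10^-8)(3390)/(19×3.597e-06) = 0.7937 Ω
Section 2: A = π(d/2)² = π(4.9800e-03 m)² = 7.791e-05 m²
R₂ = (1.60×10^-8)(3690)/(7.791e-05) = 0.7578 Ω
R = R₁ + R₂ = 1.55 Ω

1.55 Ω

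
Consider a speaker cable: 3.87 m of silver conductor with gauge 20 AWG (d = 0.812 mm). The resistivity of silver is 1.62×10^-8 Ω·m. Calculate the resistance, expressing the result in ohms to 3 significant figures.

0.121 Ω

A = π(0.812/2 mm)² = π(4.0600e-04 m)² = 5.178e-07 m²
R = ρL/A = (1.62×10^-8)(3.87 m)/(5.178e-07 m²) = 0.121 Ω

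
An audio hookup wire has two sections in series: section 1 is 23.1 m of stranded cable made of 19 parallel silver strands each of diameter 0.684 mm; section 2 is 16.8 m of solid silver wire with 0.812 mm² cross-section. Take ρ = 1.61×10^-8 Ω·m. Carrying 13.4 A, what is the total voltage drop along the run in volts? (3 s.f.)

5.18 V

Section 1: A_strand = π(3.4200e-04)² = 3.675e-07 m²; R₁ = ρL/(N·A_s) = (1.61×10^-8)(23.1)/(19×3.675e-07) = 0.05327 Ω
Section 2: A = 0.812 mm² = 8.120e-07 m²
R₂ = (1.61×10^-8)(16.8)/(8.120e-07) = 0.3331 Ω
R = R₁ + R₂ = 0.3864 Ω
V = IR = 13.4 × 0.3864 = 5.18 V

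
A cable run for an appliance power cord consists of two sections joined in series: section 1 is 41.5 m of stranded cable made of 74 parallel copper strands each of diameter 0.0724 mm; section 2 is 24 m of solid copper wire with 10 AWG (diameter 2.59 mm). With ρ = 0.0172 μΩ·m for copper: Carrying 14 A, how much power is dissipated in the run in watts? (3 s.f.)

ρ = 0.0172 μΩ·m = 1.72×10^-8 Ω·m
Section 1: A_strand = π(3.6200e-05)² = 4.117e-09 m²; R₁ = ρL/(N·A_s) = (1.72×10^-8)(41.5)/(74×4.117e-09) = 2.343 Ω
Section 2: A = π(2.59/2 mm)² = π(1.2950e-03 m)² = 5.269e-06 m²
R₂ = (1.72×10^-8)(24)/(5.269e-06) = 0.07835 Ω
R = R₁ + R₂ = 2.421 Ω
P = I²R = (14)² × 2.421 = 475 W

475 W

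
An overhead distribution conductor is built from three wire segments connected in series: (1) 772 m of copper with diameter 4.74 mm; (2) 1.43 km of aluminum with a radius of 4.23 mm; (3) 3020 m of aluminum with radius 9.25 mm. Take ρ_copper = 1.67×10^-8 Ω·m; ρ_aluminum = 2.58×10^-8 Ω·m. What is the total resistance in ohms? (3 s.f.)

1.68 Ω

Seg 1: A = π(d/2)² = π(2.3700e-03 m)² = 1.765e-05 m²
R_1 = (1.67×10^-8)(772)/(1.765e-05) = 0.7306 Ω
Seg 2: A = πr² = π(4.2300e-03 m)² = 5.621e-05 m²
R_2 = (2.58×10^-8)(1430)/(5.621e-05) = 0.6563 Ω
Seg 3: A = πr² = π(9.2500e-03 m)² = 2.688e-04 m²
R_3 = (2.58×10^-8)(3020)/(2.688e-04) = 0.2899 Ω
R_total = R_1 + R_2 + R_3 = 1.68 Ω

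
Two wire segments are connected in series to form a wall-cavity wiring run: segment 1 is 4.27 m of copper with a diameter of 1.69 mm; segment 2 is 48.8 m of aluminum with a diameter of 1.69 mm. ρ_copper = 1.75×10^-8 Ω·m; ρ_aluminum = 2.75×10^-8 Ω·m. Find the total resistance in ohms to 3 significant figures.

0.632 Ω

Segment 1: A = π(d/2)² = π(8.4500e-04 m)² = 2.243e-06 m²
R₁ = ρL/A = (1.75×10^-8)(4.27)/(2.243e-06) = 0.03331 Ω
R₂ = (2.75×10^-8)(48.8)/(2.243e-06) = 0.5983 Ω
R = R₁ + R₂ = 0.632 Ω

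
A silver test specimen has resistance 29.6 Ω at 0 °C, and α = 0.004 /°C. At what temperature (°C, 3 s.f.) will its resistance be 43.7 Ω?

119 °C

R = R₀(1 + α(T − T₀)) ⇒ T = T₀ + (R/R₀ − 1)/α
T = 0 + (43.7/29.6 − 1)/0.004 = 0 + (0.4764)/0.004 = 119 °C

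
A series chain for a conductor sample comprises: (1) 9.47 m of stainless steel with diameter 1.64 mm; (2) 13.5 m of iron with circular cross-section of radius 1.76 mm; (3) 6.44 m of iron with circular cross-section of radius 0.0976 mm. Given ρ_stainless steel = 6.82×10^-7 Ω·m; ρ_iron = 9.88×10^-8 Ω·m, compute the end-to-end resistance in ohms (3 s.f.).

24.5 Ω

Seg 1: A = π(d/2)² = π(8.2000e-04 m)² = 2.112e-06 m²
R_1 = (6.82×10^-7)(9.47)/(2.112e-06) = 3.057 Ω
Seg 2: A = πr² = π(1.7600e-03 m)² = 9.731e-06 m²
R_2 = (9.88×10^-8)(13.5)/(9.731e-06) = 0.1371 Ω
Seg 3: A = πr² = π(9.7600e-05 m)² = 2.993e-08 m²
R_3 = (9.88×10^-8)(6.44)/(2.993e-08) = 21.26 Ω
R_total = R_1 + R_2 + R_3 = 24.5 Ω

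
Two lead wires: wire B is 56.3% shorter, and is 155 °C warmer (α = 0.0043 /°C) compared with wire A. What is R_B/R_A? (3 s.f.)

R ∝ ρL/d² with ρ ∝ (1+αΔT), so R_B/R_A = (1 − 56.3/100) × (1 + 0.0043×155)
= 0.437 × 1.667 = 0.728

0.728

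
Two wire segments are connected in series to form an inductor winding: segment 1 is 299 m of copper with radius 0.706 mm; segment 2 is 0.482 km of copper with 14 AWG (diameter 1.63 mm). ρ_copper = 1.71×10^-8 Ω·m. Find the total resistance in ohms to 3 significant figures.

Segment 1: A = πr² = π(7.0600e-04 m)² = 1.566e-06 m²
R₁ = ρL/A = (1.71×10^-8)(299)/(1.566e-06) = 3.265 Ω
Segment 2: A = π(1.63/2 mm)² = π(8.1500e-04 m)² = 2.087e-06 m²
R₂ = (1.71×10^-8)(482)/(2.087e-06) = 3.95 Ω
R = R₁ + R₂ = 7.22 Ω

7.22 Ω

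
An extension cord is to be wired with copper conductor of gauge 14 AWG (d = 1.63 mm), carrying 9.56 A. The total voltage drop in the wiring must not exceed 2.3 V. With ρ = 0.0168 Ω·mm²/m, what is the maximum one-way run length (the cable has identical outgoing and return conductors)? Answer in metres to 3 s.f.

ρ = 0.0168 Ω·mm²/m = 1.68×10^-8 Ω·m
A = π(1.63/2 mm)² = π(8.1500e-04 m)² = 2.087e-06 m²
L_max = V_max·A/(2·ρI) = (2.3)(2.087e-06)/(2×1.68×10^-8×9.56) = 14.9 m

14.9 m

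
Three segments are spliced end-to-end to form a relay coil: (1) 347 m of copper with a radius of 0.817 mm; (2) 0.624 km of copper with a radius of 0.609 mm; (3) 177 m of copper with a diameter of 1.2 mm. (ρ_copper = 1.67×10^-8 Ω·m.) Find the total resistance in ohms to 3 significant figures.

Seg 1: A = πr² = π(8.1700e-04 m)² = 2.097e-06 m²
R_1 = (1.67×10^-8)(347)/(2.097e-06) = 2.763 Ω
Seg 2: A = πr² = π(6.0900e-04 m)² = 1.165e-06 m²
R_2 = (1.67×10^-8)(624)/(1.165e-06) = 8.944 Ω
Seg 3: A = π(d/2)² = π(6.0000e-04 m)² = 1.131e-06 m²
R_3 = (1.67×10^-8)(177)/(1.131e-06) = 2.614 Ω
R_total = R_1 + R_2 + R_3 = 14.3 Ω

14.3 Ω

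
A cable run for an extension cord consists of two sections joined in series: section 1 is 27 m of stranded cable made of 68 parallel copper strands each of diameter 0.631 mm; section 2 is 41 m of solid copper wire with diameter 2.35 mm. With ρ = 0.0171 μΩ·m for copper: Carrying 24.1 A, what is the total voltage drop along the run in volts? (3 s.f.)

4.42 V

ρ = 0.0171 μΩ·m = 1.71×10^-8 Ω·m
Section 1: A_strand = π(3.1550e-04)² = 3.127e-07 m²; R₁ = ρL/(N·A_s) = (1.71×10^-8)(27)/(68×3.127e-07) = 0.02171 Ω
Section 2: A = π(d/2)² = π(1.1750e-03 m)² = 4.337e-06 m²
R₂ = (1.71×10^-8)(41)/(4.337e-06) = 0.1616 Ω
R = R₁ + R₂ = 0.1834 Ω
V = IR = 24.1 × 0.1834 = 4.42 V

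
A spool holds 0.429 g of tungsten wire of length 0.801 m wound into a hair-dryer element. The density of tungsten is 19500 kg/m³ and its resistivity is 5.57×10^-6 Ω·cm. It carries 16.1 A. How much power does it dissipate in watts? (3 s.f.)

421 W

ρ = 5.57×10^-6 Ω·cm = 5.57×10^-8 Ω·m
A = m/(density·L) = 4.290×10^-4/(19500×0.801) = 2.7466e-08 m²
R = ρL/A = (5.57×10^-8)(0.801)/(2.7466e-08) = 1.624 Ω
P = I²R = (16.1)² × 1.624 = 421 W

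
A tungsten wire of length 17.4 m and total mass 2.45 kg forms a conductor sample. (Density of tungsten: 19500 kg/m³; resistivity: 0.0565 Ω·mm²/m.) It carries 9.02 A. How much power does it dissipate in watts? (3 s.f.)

11.1 W

ρ = 0.0565 Ω·mm²/m = 5.65×10^-8 Ω·m
A = m/(density·L) = 2.45/(19500×17.4) = 7.2207e-06 m²
R = ρL/A = (5.65×10^-8)(17.4)/(7.2207e-06) = 0.1361 Ω
P = I²R = (9.02)² × 0.1361 = 11.1 W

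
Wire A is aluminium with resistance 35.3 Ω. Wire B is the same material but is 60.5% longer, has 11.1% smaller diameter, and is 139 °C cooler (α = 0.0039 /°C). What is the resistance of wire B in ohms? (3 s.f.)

R ∝ ρL/d² with ρ ∝ (1+αΔT), so R_B/R_A = (1 + 60.5/100) × (1 − 11.1/100)⁻² × (1 − 0.0039×139)
= 1.605 × 1.265 × 0.4579 = 0.9299
R_B = 0.9299 × 35.3 = 32.8 Ω

32.8 Ω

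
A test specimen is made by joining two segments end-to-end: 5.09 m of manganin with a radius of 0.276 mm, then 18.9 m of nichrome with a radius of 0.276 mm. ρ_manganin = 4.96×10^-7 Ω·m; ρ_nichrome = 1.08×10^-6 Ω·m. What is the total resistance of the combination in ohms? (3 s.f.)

Segment 1: A = πr² = π(2.7600e-04 m)² = 2.393e-07 m²
R₁ = ρL/A = (4.96×10^-7)(5.09)/(2.393e-07) = 10.55 Ω
R₂ = (1.08×10^-6)(18.9)/(2.393e-07) = 85.29 Ω
R = R₁ + R₂ = 95.8 Ω

95.8 Ω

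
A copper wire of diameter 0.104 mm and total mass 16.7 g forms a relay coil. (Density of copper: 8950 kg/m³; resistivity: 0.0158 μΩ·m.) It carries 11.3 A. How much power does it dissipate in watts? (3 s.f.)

ρ = 0.0158 μΩ·m = 1.58×10^-8 Ω·m
A = π(d/2)² = π(5.2000e-05 m)² = 8.4949e-09 m²
L = m/(density·A) = 0.0167/(8950×8.4949e-09) = 219.7 m
R = ρL/A = (1.58×10^-8)(219.7)/(8.4949e-09) = 408.5 Ω
P = I²R = (11.3)² × 408.5 = 52200 W

52200 W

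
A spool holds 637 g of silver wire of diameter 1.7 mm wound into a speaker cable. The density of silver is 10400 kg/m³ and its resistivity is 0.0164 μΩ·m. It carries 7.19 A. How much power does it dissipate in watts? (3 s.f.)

10.1 W

ρ = 0.0164 μΩ·m = 1.64×10^-8 Ω·m
A = π(d/2)² = π(8.5000e-04 m)² = 2.2698e-06 m²
L = m/(density·A) = 0.637/(10400×2.2698e-06) = 26.98 m
R = ρL/A = (1.64×10^-8)(26.98)/(2.2698e-06) = 0.195 Ω
P = I²R = (7.19)² × 0.195 = 10.1 W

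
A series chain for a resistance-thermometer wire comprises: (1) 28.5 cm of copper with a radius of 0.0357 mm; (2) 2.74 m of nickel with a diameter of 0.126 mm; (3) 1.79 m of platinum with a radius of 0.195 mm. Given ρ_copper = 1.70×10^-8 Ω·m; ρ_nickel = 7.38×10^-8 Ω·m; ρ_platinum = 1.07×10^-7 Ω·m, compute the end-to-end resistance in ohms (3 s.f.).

19.0 Ω

Seg 1: A = πr² = π(3.5700e-05 m)² = 4.004e-09 m²
R_1 = (1.70×10^-8)(0.285)/(4.004e-09) = 1.21 Ω
Seg 2: A = π(d/2)² = π(6.3000e-05 m)² = 1.247e-08 m²
R_2 = (7.38×10^-8)(2.74)/(1.247e-08) = 16.22 Ω
Seg 3: A = πr² = π(1.9500e-04 m)² = 1.195e-07 m²
R_3 = (1.07×10^-7)(1.79)/(1.195e-07) = 1.603 Ω
R_total = R_1 + R_2 + R_3 = 19.0 Ω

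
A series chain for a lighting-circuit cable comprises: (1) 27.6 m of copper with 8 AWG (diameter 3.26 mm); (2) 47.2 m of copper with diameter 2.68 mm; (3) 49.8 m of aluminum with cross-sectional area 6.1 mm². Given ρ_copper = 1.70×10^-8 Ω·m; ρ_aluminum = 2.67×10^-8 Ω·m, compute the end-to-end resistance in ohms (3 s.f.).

Seg 1: A = π(3.26/2 mm)² = π(1.6300e-03 m)² = 8.347e-06 m²
R_1 = (1.70×10^-8)(27.6)/(8.347e-06) = 0.05621 Ω
Seg 2: A = π(d/2)² = π(1.3400e-03 m)² = 5.641e-06 m²
R_2 = (1.70×10^-8)(47.2)/(5.641e-06) = 0.1422 Ω
Seg 3: A = 6.1 mm² = 6.100e-06 m²
R_3 = (2.67×10^-8)(49.8)/(6.100e-06) = 0.218 Ω
R_total = R_1 + R_2 + R_3 = 0.416 Ω

0.416 Ω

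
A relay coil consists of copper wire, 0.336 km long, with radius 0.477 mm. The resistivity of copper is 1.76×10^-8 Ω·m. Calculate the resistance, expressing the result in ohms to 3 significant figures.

8.27 Ω

A = πr² = π(4.7700e-04 m)² = 7.148e-07 m²
R = ρL/A = (1.76×10^-8)(336 m)/(7.148e-07 m²) = 8.27 Ω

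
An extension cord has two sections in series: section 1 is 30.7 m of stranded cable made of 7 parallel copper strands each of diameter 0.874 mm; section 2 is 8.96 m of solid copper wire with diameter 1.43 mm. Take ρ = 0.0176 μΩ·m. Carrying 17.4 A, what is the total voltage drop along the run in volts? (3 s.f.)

3.95 V

ρ = 0.0176 μΩ·m = 1.76×10^-8 Ω·m
Section 1: A_strand = π(4.3700e-04)² = 5.999e-07 m²; R₁ = ρL/(N·A_s) = (1.76×10^-8)(30.7)/(7×5.999e-07) = 0.1287 Ω
Section 2: A = π(d/2)² = π(7.1500e-04 m)² = 1.606e-06 m²
R₂ = (1.76×10^-8)(8.96)/(1.606e-06) = 0.09819 Ω
R = R₁ + R₂ = 0.2268 Ω
V = IR = 17.4 × 0.2268 = 3.95 V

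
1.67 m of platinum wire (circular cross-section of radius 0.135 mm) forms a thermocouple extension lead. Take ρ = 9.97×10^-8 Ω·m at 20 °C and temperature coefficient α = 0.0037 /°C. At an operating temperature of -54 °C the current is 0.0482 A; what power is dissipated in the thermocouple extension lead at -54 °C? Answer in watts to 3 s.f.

0.00491 W

A = πr² = π(1.3500e-04 m)² = 5.726e-08 m²
R₍20₎ = ρL/A = (9.97×10^-8)(1.67)/(5.726e-08) = 2.908 Ω
R₍-54₎ = R₍20₎(1 + αΔT) = 2.908 × (1 + 0.0037×-74) = 2.112 Ω
P = I²R = (0.0482)² × 2.112 = 0.00491 W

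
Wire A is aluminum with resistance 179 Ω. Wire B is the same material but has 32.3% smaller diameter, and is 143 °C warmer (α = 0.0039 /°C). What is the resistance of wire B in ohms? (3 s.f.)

608 Ω

R ∝ ρL/d² with ρ ∝ (1+αΔT), so R_B/R_A = (1 − 32.3/100)⁻² × (1 + 0.0039×143)
= 2.182 × 1.558 = 3.399
R_B = 3.399 × 179 = 608 Ω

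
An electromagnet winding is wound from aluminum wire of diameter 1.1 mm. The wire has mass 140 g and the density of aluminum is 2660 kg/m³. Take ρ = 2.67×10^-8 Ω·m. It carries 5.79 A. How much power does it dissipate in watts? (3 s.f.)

52.2 W

A = π(d/2)² = π(5.5000e-04 m)² = 9.5033e-07 m²
L = m/(density·A) = 0.14/(2660×9.5033e-07) = 55.38 m
R = ρL/A = (2.67×10^-8)(55.38)/(9.5033e-07) = 1.556 Ω
P = I²R = (5.79)² × 1.556 = 52.2 W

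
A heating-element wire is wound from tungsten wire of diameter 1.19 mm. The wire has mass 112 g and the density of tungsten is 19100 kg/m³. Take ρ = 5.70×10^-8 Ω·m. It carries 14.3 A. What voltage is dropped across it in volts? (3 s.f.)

3.86 V

A = π(d/2)² = π(5.9500e-04 m)² = 1.1122e-06 m²
L = m/(density·A) = 0.112/(19100×1.1122e-06) = 5.272 m
R = ρL/A = (5.70×10^-8)(5.272)/(1.1122e-06) = 0.2702 Ω
V = IR = 14.3 × 0.2702 = 3.86 V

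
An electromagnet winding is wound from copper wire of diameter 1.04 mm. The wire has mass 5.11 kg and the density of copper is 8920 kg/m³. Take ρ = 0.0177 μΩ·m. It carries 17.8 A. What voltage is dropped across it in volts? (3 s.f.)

ρ = 0.0177 μΩ·m = 1.77×10^-8 Ω·m
A = π(d/2)² = π(5.2000e-04 m)² = 8.4949e-07 m²
L = m/(density·A) = 5.11/(8920×8.4949e-07) = 674.4 m
R = ρL/A = (1.77×10^-8)(674.4)/(8.4949e-07) = 14.05 Ω
V = IR = 17.8 × 14.05 = 250 V

250 V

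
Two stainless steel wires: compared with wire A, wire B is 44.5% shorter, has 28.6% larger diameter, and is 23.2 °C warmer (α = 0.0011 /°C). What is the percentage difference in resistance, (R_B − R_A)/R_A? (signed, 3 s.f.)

R ∝ ρL/d² with ρ ∝ (1+αΔT), so R_B/R_A = (1 − 44.5/100) × (1 + 28.6/100)⁻² × (1 + 0.0011×23.2)
= 0.555 × 0.6047 × 1.026 = 0.3442
(R_B − R_A)/R_A = 0.3442 − 1 = -65.6%

-65.6%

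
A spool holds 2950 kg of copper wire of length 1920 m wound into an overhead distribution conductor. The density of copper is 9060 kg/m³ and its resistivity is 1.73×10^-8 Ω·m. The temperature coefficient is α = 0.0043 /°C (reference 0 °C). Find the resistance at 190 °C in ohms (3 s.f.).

A = m/(density·L) = 2950/(9060×1920) = 1.6959e-04 m²
R = ρL/A = (1.73×10^-8)(1920)/(1.6959e-04) = 0.1959 Ω
R(190 °C) = 0.1959 × (1 + 0.0043×190) = 0.356 Ω

0.356 Ω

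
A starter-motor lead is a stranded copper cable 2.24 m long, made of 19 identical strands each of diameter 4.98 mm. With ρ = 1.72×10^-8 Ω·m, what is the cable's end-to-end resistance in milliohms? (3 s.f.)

0.104 mΩ

A_strand = π(2.4900e-03 m)² = 1.948e-05 m²
R_strand = ρL/A = (1.72×10^-8)(2.24)/(1.948e-05) = 0.001978 Ω
R_total = R_strand/N = 0.001978/19 = 0.104 mΩ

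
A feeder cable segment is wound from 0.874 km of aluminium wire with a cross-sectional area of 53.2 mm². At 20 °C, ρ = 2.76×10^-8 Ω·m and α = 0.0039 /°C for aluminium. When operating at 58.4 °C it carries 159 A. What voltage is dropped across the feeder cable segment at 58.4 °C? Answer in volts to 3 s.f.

A = 53.2 mm² = 5.320e-05 m²
R₍20₎ = ρL/A = (2.76×10^-8)(874)/(5.320e-05) = 0.4534 Ω
R₍58.4₎ = R₍20₎(1 + αΔT) = 0.4534 × (1 + 0.0039×38.4) = 0.5213 Ω
V = IR = 159 × 0.5213 = 82.9 V

82.9 V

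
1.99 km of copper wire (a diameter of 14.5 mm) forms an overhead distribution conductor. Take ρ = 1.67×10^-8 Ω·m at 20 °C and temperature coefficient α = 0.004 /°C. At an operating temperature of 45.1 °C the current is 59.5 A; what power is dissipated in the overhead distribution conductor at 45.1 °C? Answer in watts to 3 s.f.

A = π(d/2)² = π(7.2500e-03 m)² = 1.651e-04 m²
R₍20₎ = ρL/A = (1.67×10^-8)(1990)/(1.651e-04) = 0.2013 Ω
R₍45.1₎ = R₍20₎(1 + αΔT) = 0.2013 × (1 + 0.004×25.1) = 0.2215 Ω
P = I²R = (59.5)² × 0.2215 = 784 W

784 W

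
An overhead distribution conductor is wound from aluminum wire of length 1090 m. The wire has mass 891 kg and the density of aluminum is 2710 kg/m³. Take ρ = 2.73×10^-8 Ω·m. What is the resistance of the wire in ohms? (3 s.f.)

A = m/(density·L) = 891/(2710×1090) = 3.0164e-04 m²
R = ρL/A = (2.73×10^-8)(1090)/(3.0164e-04) = 0.0987 Ω

0.0987 Ω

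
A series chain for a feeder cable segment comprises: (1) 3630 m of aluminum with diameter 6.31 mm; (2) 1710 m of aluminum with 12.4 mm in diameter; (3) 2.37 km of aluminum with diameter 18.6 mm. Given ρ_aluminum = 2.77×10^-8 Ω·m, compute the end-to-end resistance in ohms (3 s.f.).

3.85 Ω

Seg 1: A = π(d/2)² = π(3.1550e-03 m)² = 3.127e-05 m²
R_1 = (2.77×10^-8)(3630)/(3.127e-05) = 3.215 Ω
Seg 2: A = π(d/2)² = π(6.2000e-03 m)² = 1.208e-04 m²
R_2 = (2.77×10^-8)(1710)/(1.208e-04) = 0.3922 Ω
Seg 3: A = π(d/2)² = π(9.3000e-03 m)² = 2.717e-04 m²
R_3 = (2.77×10^-8)(2370)/(2.717e-04) = 0.2416 Ω
R_total = R_1 + R_2 + R_3 = 3.85 Ω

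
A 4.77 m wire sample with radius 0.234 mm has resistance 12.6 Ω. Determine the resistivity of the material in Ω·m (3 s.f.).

4.54×10^-7 Ω·m

A = πr² = π(2.3400e-04 m)² = 1.720e-07 m²
ρ = RA/L = (12.6)(1.720e-07)/(4.77) = 4.54×10^-7 Ω·m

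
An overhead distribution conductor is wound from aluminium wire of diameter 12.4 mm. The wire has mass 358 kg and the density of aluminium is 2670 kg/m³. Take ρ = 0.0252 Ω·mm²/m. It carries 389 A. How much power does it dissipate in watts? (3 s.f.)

ρ = 0.0252 Ω·mm²/m = 2.52×10^-8 Ω·m
A = π(d/2)² = π(6.2000e-03 m)² = 1.2076e-04 m²
L = m/(density·A) = 358/(2670×1.2076e-04) = 1110 m
R = ρL/A = (2.52×10^-8)(1110)/(1.2076e-04) = 0.2317 Ω
P = I²R = (389)² × 0.2317 = 35100 W

35100 W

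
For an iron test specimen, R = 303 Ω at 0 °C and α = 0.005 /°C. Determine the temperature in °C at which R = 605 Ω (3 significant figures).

199 °C

R = R₀(1 + α(T − T₀)) ⇒ T = T₀ + (R/R₀ − 1)/α
T = 0 + (605/303 − 1)/0.005 = 0 + (0.9967)/0.005 = 199 °C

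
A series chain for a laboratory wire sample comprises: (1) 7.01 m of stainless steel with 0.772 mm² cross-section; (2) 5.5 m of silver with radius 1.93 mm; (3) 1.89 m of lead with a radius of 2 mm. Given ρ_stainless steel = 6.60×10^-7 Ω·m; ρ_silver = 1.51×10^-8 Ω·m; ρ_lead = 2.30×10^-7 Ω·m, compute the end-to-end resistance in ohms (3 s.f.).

Seg 1: A = 0.772 mm² = 7.720e-07 m²
R_1 = (6.60×10^-7)(7.01)/(7.720e-07) = 5.993 Ω
Seg 2: A = πr² = π(1.9300e-03 m)² = 1.170e-05 m²
R_2 = (1.51×10^-8)(5.5)/(1.170e-05) = 0.007097 Ω
Seg 3: A = πr² = π(2.0000e-03 m)² = 1.257e-05 m²
R_3 = (2.30×10^-7)(1.89)/(1.257e-05) = 0.03459 Ω
R_total = R_1 + R_2 + R_3 = 6.03 Ω

6.03 Ω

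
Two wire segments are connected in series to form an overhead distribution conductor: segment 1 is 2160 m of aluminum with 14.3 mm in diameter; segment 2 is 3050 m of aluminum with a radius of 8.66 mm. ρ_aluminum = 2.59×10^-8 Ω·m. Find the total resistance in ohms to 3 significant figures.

Segment 1: A = π(d/2)² = π(7.1500e-03 m)² = 1.606e-04 m²
R₁ = ρL/A = (2.59×10^-8)(2160)/(1.606e-04) = 0.3483 Ω
Segment 2: A = πr² = π(8.6600e-03 m)² = 2.356e-04 m²
R₂ = (2.59×10^-8)(3050)/(2.356e-04) = 0.3353 Ω
R = R₁ + R₂ = 0.684 Ω

0.684 Ω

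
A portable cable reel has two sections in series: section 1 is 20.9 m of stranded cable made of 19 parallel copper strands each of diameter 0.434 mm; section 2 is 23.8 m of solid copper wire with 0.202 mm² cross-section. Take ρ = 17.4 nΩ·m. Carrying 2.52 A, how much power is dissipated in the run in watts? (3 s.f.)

ρ = 17.4 nΩ·m = 1.74×10^-8 Ω·m
Section 1: A_strand = π(2.1700e-04)² = 1.479e-07 m²; R₁ = ρL/(N·A_s) = (1.74×10^-8)(20.9)/(19×1.479e-07) = 0.1294 Ω
Section 2: A = 0.202 mm² = 2.020e-07 m²
R₂ = (1.74×10^-8)(23.8)/(2.020e-07) = 2.05 Ω
R = R₁ + R₂ = 2.179 Ω
P = I²R = (2.52)² × 2.179 = 13.8 W

13.8 W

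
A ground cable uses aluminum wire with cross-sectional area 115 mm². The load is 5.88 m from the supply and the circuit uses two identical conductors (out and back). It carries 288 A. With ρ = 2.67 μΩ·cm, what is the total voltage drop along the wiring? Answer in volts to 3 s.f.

ρ = 2.67 μΩ·cm = 2.67×10^-8 Ω·m
A = 115 mm² = 1.150e-04 m²
Total conductor length (both ways) L = 2 × 5.88 = 11.76 m
R = ρL/A = (2.67×10^-8)(11.76)/(1.150e-04) = 0.00273 Ω
V = IR = 288 × 0.00273 = 0.786 V

0.786 V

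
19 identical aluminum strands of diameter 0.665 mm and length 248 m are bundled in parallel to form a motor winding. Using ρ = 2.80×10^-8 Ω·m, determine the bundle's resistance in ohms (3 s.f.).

A_strand = π(3.3250e-04 m)² = 3.473e-07 m²
R_strand = ρL/A = (2.80×10^-8)(248)/(3.473e-07) = 19.99 Ω
R_total = R_strand/N = 19.99/19 = 1.05 Ω

1.05 Ω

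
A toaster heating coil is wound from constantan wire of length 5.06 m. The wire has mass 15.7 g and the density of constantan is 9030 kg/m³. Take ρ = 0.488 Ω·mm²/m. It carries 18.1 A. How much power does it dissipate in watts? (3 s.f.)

2350 W

ρ = 0.488 Ω·mm²/m = 4.88×10^-7 Ω·m
A = m/(density·L) = 0.0157/(9030×5.06) = 3.4361e-07 m²
R = ρL/A = (4.88×10^-7)(5.06)/(3.4361e-07) = 7.186 Ω
P = I²R = (18.1)² × 7.186 = 2350 W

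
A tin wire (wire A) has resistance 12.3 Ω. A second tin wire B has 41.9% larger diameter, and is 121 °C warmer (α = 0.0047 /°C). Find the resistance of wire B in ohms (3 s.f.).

9.58 Ω

R ∝ ρL/d² with ρ ∝ (1+αΔT), so R_B/R_A = (1 + 41.9/100)⁻² × (1 + 0.0047×121)
= 0.4966 × 1.569 = 0.7791
R_B = 0.7791 × 12.3 = 9.58 Ω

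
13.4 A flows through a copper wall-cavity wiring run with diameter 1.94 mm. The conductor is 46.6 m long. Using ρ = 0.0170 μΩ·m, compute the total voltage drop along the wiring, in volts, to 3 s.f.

ρ = 0.0170 μΩ·m = 1.70×10^-8 Ω·m
A = π(d/2)² = π(9.7000e-04 m)² = 2.956e-06 m²
R = ρL/A = (1.70×10^-8)(46.6)/(2.956e-06) = 0.268 Ω
V = IR = 13.4 × 0.268 = 3.59 V

3.59 V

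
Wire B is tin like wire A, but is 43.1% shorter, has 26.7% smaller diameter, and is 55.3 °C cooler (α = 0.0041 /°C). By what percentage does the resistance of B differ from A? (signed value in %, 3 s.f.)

-18.1%

R ∝ ρL/d² with ρ ∝ (1+αΔT), so R_B/R_A = (1 − 43.1/100) × (1 − 26.7/100)⁻² × (1 − 0.0041×55.3)
= 0.569 × 1.861 × 0.7733 = 0.8189
(R_B − R_A)/R_A = 0.8189 − 1 = -18.1%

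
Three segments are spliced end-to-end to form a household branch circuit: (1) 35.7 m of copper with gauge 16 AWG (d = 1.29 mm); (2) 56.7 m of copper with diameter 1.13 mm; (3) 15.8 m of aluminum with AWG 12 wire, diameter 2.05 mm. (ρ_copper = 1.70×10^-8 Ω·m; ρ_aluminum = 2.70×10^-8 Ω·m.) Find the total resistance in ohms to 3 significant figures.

1.55 Ω

Seg 1: A = π(1.29/2 mm)² = π(6.4500e-04 m)² = 1.307e-06 m²
R_1 = (1.70×10^-8)(35.7)/(1.307e-06) = 0.4644 Ω
Seg 2: A = π(d/2)² = π(5.6500e-04 m)² = 1.003e-06 m²
R_2 = (1.70×10^-8)(56.7)/(1.003e-06) = 0.9611 Ω
Seg 3: A = π(2.05/2 mm)² = π(1.0250e-03 m)² = 3.301e-06 m²
R_3 = (2.70×10^-8)(15.8)/(3.301e-06) = 0.1292 Ω
R_total = R_1 + R_2 + R_3 = 1.55 Ω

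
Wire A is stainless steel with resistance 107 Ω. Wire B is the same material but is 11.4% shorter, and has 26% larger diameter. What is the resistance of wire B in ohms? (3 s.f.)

R ∝ L/d², so R_B/R_A = (1 − 11.4/100) × (1 + 26/100)⁻²
= 0.886 × 0.6299 = 0.5581
R_B = 0.5581 × 107 = 59.7 Ω

59.7 Ω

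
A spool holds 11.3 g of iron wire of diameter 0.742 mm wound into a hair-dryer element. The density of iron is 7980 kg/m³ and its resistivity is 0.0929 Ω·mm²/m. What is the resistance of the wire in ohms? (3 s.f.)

ρ = 0.0929 Ω·mm²/m = 9.29×10^-8 Ω·m
A = π(d/2)² = π(3.7100e-04 m)² = 4.3241e-07 m²
L = m/(density·A) = 0.0113/(7980×4.3241e-07) = 3.275 m
R = ρL/A = (9.29×10^-8)(3.275)/(4.3241e-07) = 0.704 Ω

0.704 Ω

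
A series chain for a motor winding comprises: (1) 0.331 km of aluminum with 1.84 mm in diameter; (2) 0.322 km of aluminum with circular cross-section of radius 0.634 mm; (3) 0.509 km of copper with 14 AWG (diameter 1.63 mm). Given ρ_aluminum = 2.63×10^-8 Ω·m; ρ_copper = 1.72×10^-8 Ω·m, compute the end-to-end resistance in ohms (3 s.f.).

14.2 Ω

Seg 1: A = π(d/2)² = π(9.2000e-04 m)² = 2.659e-06 m²
R_1 = (2.63×10^-8)(331)/(2.659e-06) = 3.274 Ω
Seg 2: A = πr² = π(6.3400e-04 m)² = 1.263e-06 m²
R_2 = (2.63×10^-8)(322)/(1.263e-06) = 6.706 Ω
Seg 3: A = π(1.63/2 mm)² = π(8.1500e-04 m)² = 2.087e-06 m²
R_3 = (1.72×10^-8)(509)/(2.087e-06) = 4.195 Ω
R_total = R_1 + R_2 + R_3 = 14.2 Ω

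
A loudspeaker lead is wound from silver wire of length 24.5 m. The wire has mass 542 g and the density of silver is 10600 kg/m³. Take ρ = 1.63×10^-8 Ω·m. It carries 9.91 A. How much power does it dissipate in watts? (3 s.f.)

A = m/(density·L) = 0.542/(10600×24.5) = 2.0870e-06 m²
R = ρL/A = (1.63×10^-8)(24.5)/(2.0870e-06) = 0.1913 Ω
P = I²R = (9.91)² × 0.1913 = 18.8 W

18.8 W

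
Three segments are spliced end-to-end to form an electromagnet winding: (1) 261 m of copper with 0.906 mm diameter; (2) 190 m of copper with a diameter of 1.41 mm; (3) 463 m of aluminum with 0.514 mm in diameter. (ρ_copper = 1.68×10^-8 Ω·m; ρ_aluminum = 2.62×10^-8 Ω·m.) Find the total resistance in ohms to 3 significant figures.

67.3 Ω

Seg 1: A = π(d/2)² = π(4.5300e-04 m)² = 6.447e-07 m²
R_1 = (1.68×10^-8)(261)/(6.447e-07) = 6.801 Ω
Seg 2: A = π(d/2)² = π(7.0500e-04 m)² = 1.561e-06 m²
R_2 = (1.68×10^-8)(190)/(1.561e-06) = 2.044 Ω
Seg 3: A = π(d/2)² = π(2.5700e-04 m)² = 2.075e-07 m²
R_3 = (2.62×10^-8)(463)/(2.075e-07) = 58.46 Ω
R_total = R_1 + R_2 + R_3 = 67.3 Ω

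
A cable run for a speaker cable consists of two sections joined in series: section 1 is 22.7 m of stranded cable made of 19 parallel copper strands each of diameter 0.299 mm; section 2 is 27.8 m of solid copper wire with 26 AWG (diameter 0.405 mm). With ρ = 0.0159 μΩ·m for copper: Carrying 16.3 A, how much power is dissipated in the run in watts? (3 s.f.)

984 W

ρ = 0.0159 μΩ·m = 1.59×10^-8 Ω·m
Section 1: A_strand = π(1.4950e-04)² = 7.022e-08 m²; R₁ = ρL/(N·A_s) = (1.59×10^-8)(22.7)/(19×7.022e-08) = 0.2705 Ω
Section 2: A = π(0.405/2 mm)² = π(2.0250e-04 m)² = 1.288e-07 m²
R₂ = (1.59×10^-8)(27.8)/(1.288e-07) = 3.431 Ω
R = R₁ + R₂ = 3.702 Ω
P = I²R = (16.3)² × 3.702 = 984 W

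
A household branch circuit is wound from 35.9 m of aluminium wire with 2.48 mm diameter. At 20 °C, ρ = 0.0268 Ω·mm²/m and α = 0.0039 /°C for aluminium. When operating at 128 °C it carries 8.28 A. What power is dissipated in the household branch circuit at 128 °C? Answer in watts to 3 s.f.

19.4 W

ρ = 0.0268 Ω·mm²/m = 2.68×10^-8 Ω·m
A = π(d/2)² = π(1.2400e-03 m)² = 4.831e-06 m²
R₍20₎ = ρL/A = (2.68×10^-8)(35.9)/(4.831e-06) = 0.1992 Ω
R₍128₎ = R₍20₎(1 + αΔT) = 0.1992 × (1 + 0.0039×108) = 0.2831 Ω
P = I²R = (8.28)² × 0.2831 = 19.4 W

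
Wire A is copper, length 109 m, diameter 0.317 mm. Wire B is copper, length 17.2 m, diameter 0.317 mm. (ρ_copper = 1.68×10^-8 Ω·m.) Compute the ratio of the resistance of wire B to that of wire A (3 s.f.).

R ∝ ρL/d², so R_B/R_A = (L_B/L_A)
= (17.2/109) = 0.158

0.158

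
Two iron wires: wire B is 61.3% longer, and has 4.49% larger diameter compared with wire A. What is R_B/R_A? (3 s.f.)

1.48

R ∝ L/d², so R_B/R_A = (1 + 61.3/100) × (1 + 4.49/100)⁻²
= 1.613 × 0.9159 = 1.48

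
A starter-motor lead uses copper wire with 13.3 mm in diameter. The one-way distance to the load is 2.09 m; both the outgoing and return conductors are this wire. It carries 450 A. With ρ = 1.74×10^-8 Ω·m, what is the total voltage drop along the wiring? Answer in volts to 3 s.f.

A = π(d/2)² = π(6.6500e-03 m)² = 1.389e-04 m²
Total conductor length (both ways) L = 2 × 2.09 = 4.18 m
R = ρL/A = (1.74×10^-8)(4.18)/(1.389e-04) = 5.235×10^-4 Ω
V = IR = 450 × 5.235×10^-4 = 0.236 V

0.236 V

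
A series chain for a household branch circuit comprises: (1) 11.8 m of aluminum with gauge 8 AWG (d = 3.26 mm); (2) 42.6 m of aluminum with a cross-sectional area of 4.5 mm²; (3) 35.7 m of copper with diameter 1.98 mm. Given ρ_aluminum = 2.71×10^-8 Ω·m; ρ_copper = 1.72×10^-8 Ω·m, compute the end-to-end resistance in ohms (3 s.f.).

Seg 1: A = π(3.26/2 mm)² = π(1.6300e-03 m)² = 8.347e-06 m²
R_1 = (2.71×10^-8)(11.8)/(8.347e-06) = 0.03831 Ω
Seg 2: A = 4.5 mm² = 4.500e-06 m²
R_2 = (2.71×10^-8)(42.6)/(4.500e-06) = 0.2565 Ω
Seg 3: A = π(d/2)² = π(9.9000e-04 m)² = 3.079e-06 m²
R_3 = (1.72×10^-8)(35.7)/(3.079e-06) = 0.1994 Ω
R_total = R_1 + R_2 + R_3 = 0.494 Ω

0.494 Ω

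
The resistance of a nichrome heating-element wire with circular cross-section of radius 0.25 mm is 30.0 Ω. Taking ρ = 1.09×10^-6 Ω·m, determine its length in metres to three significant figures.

A = πr² = π(2.5000e-04 m)² = 1.963e-07 m²
L = RA/ρ = (30)(1.963e-07)/(1.09×10^-6) = 5.40 m

5.40 m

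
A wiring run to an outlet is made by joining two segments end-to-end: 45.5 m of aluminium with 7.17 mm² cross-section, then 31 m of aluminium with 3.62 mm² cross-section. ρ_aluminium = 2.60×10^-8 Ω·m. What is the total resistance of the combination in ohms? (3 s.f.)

0.388 Ω

Segment 1: A = 7.17 mm² = 7.170e-06 m²
R₁ = ρL/A = (2.60×10^-8)(45.5)/(7.170e-06) = 0.165 Ω
Segment 2: A = 3.62 mm² = 3.620e-06 m²
R₂ = (2.60×10^-8)(31)/(3.620e-06) = 0.2227 Ω
R = R₁ + R₂ = 0.388 Ω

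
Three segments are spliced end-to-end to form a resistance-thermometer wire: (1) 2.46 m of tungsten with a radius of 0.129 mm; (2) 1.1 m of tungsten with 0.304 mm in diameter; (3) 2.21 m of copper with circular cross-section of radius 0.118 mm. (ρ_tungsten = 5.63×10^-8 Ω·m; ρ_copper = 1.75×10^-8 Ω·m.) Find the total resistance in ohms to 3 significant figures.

4.39 Ω

Seg 1: A = πr² = π(1.2900e-04 m)² = 5.228e-08 m²
R_1 = (5.63×10^-8)(2.46)/(5.228e-08) = 2.649 Ω
Seg 2: A = π(d/2)² = π(1.5200e-04 m)² = 7.258e-08 m²
R_2 = (5.63×10^-8)(1.1)/(7.258e-08) = 0.8532 Ω
Seg 3: A = πr² = π(1.1800e-04 m)² = 4.374e-08 m²
R_3 = (1.75×10^-8)(2.21)/(4.374e-08) = 0.8841 Ω
R_total = R_1 + R_2 + R_3 = 4.39 Ω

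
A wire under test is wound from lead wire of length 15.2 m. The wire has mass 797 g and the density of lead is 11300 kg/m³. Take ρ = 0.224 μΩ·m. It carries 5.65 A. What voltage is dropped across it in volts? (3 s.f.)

4.15 V

ρ = 0.224 μΩ·m = 2.24×10^-7 Ω·m
A = m/(density·L) = 0.797/(11300×15.2) = 4.6402e-06 m²
R = ρL/A = (2.24×10^-7)(15.2)/(4.6402e-06) = 0.7338 Ω
V = IR = 5.65 × 0.7338 = 4.15 V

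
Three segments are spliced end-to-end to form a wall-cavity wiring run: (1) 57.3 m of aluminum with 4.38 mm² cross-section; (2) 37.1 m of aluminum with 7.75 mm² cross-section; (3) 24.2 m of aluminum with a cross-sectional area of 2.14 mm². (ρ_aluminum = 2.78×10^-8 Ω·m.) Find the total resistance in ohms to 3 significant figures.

0.811 Ω

Seg 1: A = 4.38 mm² = 4.380e-06 m²
R_1 = (2.78×10^-8)(57.3)/(4.380e-06) = 0.3637 Ω
Seg 2: A = 7.75 mm² = 7.750e-06 m²
R_2 = (2.78×10^-8)(37.1)/(7.750e-06) = 0.1331 Ω
Seg 3: A = 2.14 mm² = 2.140e-06 m²
R_3 = (2.78×10^-8)(24.2)/(2.140e-06) = 0.3144 Ω
R_total = R_1 + R_2 + R_3 = 0.811 Ω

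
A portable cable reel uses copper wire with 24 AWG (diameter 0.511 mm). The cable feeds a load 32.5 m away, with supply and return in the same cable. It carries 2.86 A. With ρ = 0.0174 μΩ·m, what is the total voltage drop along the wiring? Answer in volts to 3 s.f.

ρ = 0.0174 μΩ·m = 1.74×10^-8 Ω·m
A = π(0.511/2 mm)² = π(2.5550e-04 m)² = 2.051e-07 m²
Total conductor length (both ways) L = 2 × 32.5 = 65 m
R = ρL/A = (1.74×10^-8)(65)/(2.051e-07) = 5.515 Ω
V = IR = 2.86 × 5.515 = 15.8 V

15.8 V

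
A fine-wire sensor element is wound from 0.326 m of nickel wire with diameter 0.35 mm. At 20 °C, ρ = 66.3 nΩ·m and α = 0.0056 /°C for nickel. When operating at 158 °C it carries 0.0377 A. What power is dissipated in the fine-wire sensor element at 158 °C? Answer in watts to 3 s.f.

5.66×10^-4 W

ρ = 66.3 nΩ·m = 6.63×10^-8 Ω·m
A = π(d/2)² = π(1.7500e-04 m)² = 9.621e-08 m²
R₍20₎ = ρL/A = (6.63×10^-8)(0.326)/(9.621e-08) = 0.2246 Ω
R₍158₎ = R₍20₎(1 + αΔT) = 0.2246 × (1 + 0.0056×138) = 0.3983 Ω
P = I²R = (0.0377)² × 0.3983 = 5.66×10^-4 W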